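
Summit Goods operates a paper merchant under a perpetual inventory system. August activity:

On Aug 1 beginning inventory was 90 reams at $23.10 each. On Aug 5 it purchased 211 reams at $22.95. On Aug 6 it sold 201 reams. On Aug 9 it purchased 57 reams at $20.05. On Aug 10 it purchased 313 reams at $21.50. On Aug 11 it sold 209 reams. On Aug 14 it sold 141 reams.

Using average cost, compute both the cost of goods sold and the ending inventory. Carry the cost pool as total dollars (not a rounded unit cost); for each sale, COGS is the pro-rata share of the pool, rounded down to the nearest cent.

COGS = $12,196.73; ending inventory = $2,597.07

After Aug 1: 90 on hand, pool $2,079.00 (≈ $23.1000 each)
After Aug 5: 301 on hand, pool $6,921.45 (≈ $22.9949 each)
Aug 6, sell 201: 201/301 × $6,921.45 → $4,621.96
After Aug 9: 157 on hand, pool $3,442.34 (≈ $21.9257 each)
After Aug 10: 470 on hand, pool $10,171.84 (≈ $21.6422 each)
Aug 11, sell 209: 209/470 × $10,171.84 → $4,523.22
Aug 14, sell 141: 141/261 × $5,648.62 → $3,051.55
Total COGS = $4,621.96 + $4,523.22 + $3,051.55 = $12,196.73
Ending inventory (cost pool remaining) = $2,597.07
Check: goods available $14,793.80 = COGS $12,196.73 + ending $2,597.07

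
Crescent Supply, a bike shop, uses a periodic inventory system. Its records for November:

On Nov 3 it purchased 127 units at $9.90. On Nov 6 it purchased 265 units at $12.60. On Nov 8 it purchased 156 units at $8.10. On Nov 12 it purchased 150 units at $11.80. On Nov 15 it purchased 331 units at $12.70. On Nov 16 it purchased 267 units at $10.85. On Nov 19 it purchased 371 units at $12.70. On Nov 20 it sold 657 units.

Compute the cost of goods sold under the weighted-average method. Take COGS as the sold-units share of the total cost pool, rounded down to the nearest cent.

COGS = $7,662.60

Nov 20, sell 657: 657/1667 × $19,442.25 → $7,662.60
Ending inventory (cost pool remaining) = $11,779.65
Check: goods available $19,442.25 = COGS $7,662.60 + ending $11,779.65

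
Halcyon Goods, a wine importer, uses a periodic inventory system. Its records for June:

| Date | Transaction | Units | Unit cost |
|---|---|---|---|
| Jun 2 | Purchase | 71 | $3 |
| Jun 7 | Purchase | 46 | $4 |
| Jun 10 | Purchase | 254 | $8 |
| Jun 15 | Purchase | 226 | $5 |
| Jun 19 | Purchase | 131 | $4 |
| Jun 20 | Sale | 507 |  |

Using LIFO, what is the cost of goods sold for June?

Jun 20, 507 sold [LIFO — newest first]: 131 @ $4 + 226 @ $5 + 150 @ $8 = $2,854
Ending inventory: 71 @ $3 + 46 @ $4 + 104 @ $8 = $1,229
Check: goods available $4,083 = COGS $2,854 + ending $1,229

COGS = $2,854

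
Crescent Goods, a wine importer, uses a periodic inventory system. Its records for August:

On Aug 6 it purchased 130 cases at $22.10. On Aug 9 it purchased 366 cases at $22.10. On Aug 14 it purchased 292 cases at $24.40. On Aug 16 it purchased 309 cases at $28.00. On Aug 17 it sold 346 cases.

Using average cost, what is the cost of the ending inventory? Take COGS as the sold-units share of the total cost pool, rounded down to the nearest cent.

Aug 17, sell 346: 346/1097 × $26,738.40 → $8,433.44
Ending inventory (cost pool remaining) = $18,304.96

Ending inventory = $18,304.96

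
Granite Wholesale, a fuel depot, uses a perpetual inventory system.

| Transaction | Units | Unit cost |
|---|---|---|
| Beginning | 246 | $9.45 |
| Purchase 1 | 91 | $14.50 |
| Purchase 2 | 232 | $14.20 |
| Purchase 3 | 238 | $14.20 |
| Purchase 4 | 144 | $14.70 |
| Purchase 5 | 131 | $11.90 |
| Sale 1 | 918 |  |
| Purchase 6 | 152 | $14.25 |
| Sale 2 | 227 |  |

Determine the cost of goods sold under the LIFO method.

Sale 1 (918) [LIFO — newest first]: 131 @ $11.90 + 144 @ $14.70 + 238 @ $14.20 + 232 @ $14.20 + 91 @ $14.50 + 82 @ $9.45 = $12,444.10
Sale 2 (227) [LIFO — newest first]: 152 @ $14.25 + 75 @ $9.45 = $2,874.75
Total COGS = $12,444.10 + $2,874.75 = $15,318.85
Ending inventory: 89 @ $9.45 = $841.05

COGS = $15,318.85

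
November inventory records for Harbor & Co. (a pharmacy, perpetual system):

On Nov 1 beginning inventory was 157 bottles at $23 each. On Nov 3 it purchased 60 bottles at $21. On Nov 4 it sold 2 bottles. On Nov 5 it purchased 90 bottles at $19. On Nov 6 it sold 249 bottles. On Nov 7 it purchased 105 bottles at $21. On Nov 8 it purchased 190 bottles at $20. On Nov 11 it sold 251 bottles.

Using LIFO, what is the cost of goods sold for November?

Nov 4, 2 sold [LIFO — newest first]: 2 @ $21 = $42
Nov 6, 249 sold [LIFO — newest first]: 90 @ $19 + 58 @ $21 + 101 @ $23 = $5,251
Nov 11, 251 sold [LIFO — newest first]: 190 @ $20 + 61 @ $21 = $5,081
Total COGS = $42 + $5,251 + $5,081 = $10,374
Ending inventory: 56 @ $23 + 44 @ $21 = $2,212
Check: goods available $12,586 = COGS $10,374 + ending $2,212

COGS = $10,374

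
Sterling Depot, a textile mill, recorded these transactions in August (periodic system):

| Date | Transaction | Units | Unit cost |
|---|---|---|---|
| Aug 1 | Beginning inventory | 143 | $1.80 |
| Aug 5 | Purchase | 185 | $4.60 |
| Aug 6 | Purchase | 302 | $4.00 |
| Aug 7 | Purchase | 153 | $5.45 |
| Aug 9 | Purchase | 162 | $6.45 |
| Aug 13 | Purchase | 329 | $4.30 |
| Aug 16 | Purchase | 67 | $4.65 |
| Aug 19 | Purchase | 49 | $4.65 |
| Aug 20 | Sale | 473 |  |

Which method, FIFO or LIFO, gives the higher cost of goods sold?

LIFO

FIFO COGS: 143 @ $1.80 + 185 @ $4.60 + 145 @ $4.00 = $1,688.40
LIFO COGS: 49 @ $4.65 + 67 @ $4.65 + 329 @ $4.30 + 28 @ $6.45 = $2,134.70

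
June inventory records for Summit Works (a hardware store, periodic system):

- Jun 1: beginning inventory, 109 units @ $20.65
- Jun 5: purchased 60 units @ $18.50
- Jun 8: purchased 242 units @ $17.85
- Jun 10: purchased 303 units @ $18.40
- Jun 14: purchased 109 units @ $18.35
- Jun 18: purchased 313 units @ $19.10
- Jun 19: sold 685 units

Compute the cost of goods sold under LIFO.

COGS = $12,817.65

Jun 19, 685 sold [LIFO — newest first]: 313 @ $19.10 + 109 @ $18.35 + 263 @ $18.40 = $12,817.65
Ending inventory: 109 @ $20.65 + 60 @ $18.50 + 242 @ $17.85 + 40 @ $18.40 = $8,416.55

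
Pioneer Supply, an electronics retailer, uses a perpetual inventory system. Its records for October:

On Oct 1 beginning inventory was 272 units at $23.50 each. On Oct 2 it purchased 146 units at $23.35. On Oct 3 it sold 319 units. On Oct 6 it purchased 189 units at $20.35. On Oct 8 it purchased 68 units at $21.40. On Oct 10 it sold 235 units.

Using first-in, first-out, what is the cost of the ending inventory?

Oct 3, 319 sold [FIFO — oldest first]: 272 @ $23.50 + 47 @ $23.35 = $7,489.45
Oct 10, 235 sold [FIFO — oldest first]: 99 @ $23.35 + 136 @ $20.35 = $5,079.25
Total COGS = $7,489.45 + $5,079.25 = $12,568.70
Ending inventory: 53 @ $20.35 + 68 @ $21.40 = $2,533.75

Ending inventory = $2,533.75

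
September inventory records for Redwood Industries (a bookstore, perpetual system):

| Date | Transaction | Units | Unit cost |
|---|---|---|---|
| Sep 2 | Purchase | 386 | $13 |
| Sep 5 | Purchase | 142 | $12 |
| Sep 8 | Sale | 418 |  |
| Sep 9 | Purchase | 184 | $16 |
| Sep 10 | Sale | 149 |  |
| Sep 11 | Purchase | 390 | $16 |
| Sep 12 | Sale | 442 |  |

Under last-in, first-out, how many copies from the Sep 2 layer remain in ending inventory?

Sep 8, 418 sold [LIFO — newest first]: 142 @ $12 + 276 @ $13 = $5,292
Sep 10, 149 sold [LIFO — newest first]: 149 @ $16 = $2,384
Sep 12, 442 sold [LIFO — newest first]: 390 @ $16 + 35 @ $16 + 17 @ $13 = $7,021
Total COGS = $5,292 + $2,384 + $7,021 = $14,697
Ending inventory: 93 @ $13 = $1,209
Check: goods available $15,906 = COGS $14,697 + ending $1,209

93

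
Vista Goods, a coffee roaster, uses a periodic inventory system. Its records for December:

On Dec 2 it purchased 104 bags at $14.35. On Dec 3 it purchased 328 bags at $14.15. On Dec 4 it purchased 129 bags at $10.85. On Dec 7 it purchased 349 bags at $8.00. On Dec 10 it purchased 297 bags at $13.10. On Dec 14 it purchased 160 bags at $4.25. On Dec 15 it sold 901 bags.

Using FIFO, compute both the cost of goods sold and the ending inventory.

COGS = $10,253.25; ending inventory = $4,642.70

Dec 15, 901 sold [FIFO — oldest first]: 104 @ $14.35 + 328 @ $14.15 + 129 @ $10.85 + 340 @ $8.00 = $10,253.25
Ending inventory: 9 @ $8.00 + 297 @ $13.10 + 160 @ $4.25 = $4,642.70
Check: goods available $14,895.95 = COGS $10,253.25 + ending $4,642.70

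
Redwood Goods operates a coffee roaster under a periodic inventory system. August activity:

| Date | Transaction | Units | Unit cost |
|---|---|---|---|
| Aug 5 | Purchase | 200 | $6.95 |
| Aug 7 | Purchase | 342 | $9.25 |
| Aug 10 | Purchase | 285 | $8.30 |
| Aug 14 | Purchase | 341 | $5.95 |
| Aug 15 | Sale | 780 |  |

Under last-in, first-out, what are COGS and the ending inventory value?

COGS = $5,818.95; ending inventory = $3,129.00

Aug 15, 780 sold [LIFO — newest first]: 341 @ $5.95 + 285 @ $8.30 + 154 @ $9.25 = $5,818.95
Ending inventory: 200 @ $6.95 + 188 @ $9.25 = $3,129.00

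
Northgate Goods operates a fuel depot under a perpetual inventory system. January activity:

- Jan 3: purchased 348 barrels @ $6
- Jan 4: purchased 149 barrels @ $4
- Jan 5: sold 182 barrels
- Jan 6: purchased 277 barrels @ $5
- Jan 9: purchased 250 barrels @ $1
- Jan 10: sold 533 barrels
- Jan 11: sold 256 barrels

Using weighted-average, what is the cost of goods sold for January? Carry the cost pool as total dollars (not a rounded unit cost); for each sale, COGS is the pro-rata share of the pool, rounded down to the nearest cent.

COGS = $4,109.00

After Jan 3: 348 on hand, pool $2,088.00 (≈ $6.0000 each)
After Jan 4: 497 on hand, pool $2,684.00 (≈ $5.4004 each)
Jan 5, sell 182: 182/497 × $2,684.00 → $982.87
After Jan 6: 592 on hand, pool $3,086.13 (≈ $5.2131 each)
After Jan 9: 842 on hand, pool $3,336.13 (≈ $3.9621 each)
Jan 10, sell 533: 533/842 × $3,336.13 → $2,111.82
Jan 11, sell 256: 256/309 × $1,224.31 → $1,014.31
Total COGS = $982.87 + $2,111.82 + $1,014.31 = $4,109.00
Ending inventory (cost pool remaining) = $210.00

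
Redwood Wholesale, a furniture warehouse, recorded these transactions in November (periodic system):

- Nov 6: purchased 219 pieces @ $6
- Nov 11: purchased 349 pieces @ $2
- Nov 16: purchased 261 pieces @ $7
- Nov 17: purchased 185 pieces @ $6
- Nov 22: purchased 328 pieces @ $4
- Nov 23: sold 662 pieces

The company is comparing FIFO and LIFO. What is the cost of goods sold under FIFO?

COGS = $2,670

FIFO COGS: 219 @ $6 + 349 @ $2 + 94 @ $7 = $2,670
LIFO COGS: 328 @ $4 + 185 @ $6 + 149 @ $7 = $3,465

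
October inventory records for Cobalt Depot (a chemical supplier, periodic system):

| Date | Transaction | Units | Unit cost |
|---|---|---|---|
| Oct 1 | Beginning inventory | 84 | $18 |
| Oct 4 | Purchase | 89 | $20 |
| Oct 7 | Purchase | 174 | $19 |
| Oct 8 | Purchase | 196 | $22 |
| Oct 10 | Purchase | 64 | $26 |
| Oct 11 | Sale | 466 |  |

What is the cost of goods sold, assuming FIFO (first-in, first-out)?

COGS = $9,216

Oct 11, 466 sold [FIFO — oldest first]: 84 @ $18 + 89 @ $20 + 174 @ $19 + 119 @ $22 = $9,216
Ending inventory: 77 @ $22 + 64 @ $26 = $3,358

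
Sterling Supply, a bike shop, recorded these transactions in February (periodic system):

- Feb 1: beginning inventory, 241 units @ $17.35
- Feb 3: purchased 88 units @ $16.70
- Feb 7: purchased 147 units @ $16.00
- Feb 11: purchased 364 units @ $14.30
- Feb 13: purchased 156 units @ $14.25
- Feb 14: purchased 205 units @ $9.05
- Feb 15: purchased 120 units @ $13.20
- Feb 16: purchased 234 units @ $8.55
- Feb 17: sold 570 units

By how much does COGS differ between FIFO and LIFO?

$3,750.45

FIFO COGS: 241 @ $17.35 + 88 @ $16.70 + 147 @ $16.00 + 94 @ $14.30 = $9,347.15
LIFO COGS: 234 @ $8.55 + 120 @ $13.20 + 205 @ $9.05 + 11 @ $14.25 = $5,596.70
Difference = |$9,347.15 − $5,596.70| = $3,750.45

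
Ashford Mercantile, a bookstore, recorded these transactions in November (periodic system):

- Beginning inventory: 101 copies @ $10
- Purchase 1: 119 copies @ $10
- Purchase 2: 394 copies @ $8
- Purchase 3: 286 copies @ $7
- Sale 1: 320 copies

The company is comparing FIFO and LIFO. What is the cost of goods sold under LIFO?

FIFO COGS: 101 @ $10 + 119 @ $10 + 100 @ $8 = $3,000
LIFO COGS: 286 @ $7 + 34 @ $8 = $2,274

COGS = $2,274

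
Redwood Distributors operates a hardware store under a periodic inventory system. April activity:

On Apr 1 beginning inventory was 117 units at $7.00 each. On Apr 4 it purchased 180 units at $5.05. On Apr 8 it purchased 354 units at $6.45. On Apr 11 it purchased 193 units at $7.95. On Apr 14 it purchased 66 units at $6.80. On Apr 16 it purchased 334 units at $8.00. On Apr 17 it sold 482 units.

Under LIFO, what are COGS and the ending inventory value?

Apr 17, 482 sold [LIFO — newest first]: 334 @ $8.00 + 66 @ $6.80 + 82 @ $7.95 = $3,772.70
Ending inventory: 117 @ $7.00 + 180 @ $5.05 + 354 @ $6.45 + 111 @ $7.95 = $4,893.75

COGS = $3,772.70; ending inventory = $4,893.75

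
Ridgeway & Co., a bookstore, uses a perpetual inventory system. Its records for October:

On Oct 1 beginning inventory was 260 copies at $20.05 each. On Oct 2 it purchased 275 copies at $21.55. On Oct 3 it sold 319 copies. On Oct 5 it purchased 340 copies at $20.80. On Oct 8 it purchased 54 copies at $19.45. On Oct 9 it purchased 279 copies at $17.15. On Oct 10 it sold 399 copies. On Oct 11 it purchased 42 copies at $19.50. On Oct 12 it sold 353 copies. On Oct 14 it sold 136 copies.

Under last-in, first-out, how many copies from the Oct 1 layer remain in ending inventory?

Oct 3, 319 sold [LIFO — newest first]: 275 @ $21.55 + 44 @ $20.05 = $6,808.45
Oct 10, 399 sold [LIFO — newest first]: 279 @ $17.15 + 54 @ $19.45 + 66 @ $20.80 = $7,207.95
Oct 12, 353 sold [LIFO — newest first]: 42 @ $19.50 + 274 @ $20.80 + 37 @ $20.05 = $7,260.05
Oct 14, 136 sold [LIFO — newest first]: 136 @ $20.05 = $2,726.80
Total COGS = $6,808.45 + $7,207.95 + $7,260.05 + $2,726.80 = $24,003.25
Ending inventory: 43 @ $20.05 = $862.15
Check: goods available $24,865.40 = COGS $24,003.25 + ending $862.15

43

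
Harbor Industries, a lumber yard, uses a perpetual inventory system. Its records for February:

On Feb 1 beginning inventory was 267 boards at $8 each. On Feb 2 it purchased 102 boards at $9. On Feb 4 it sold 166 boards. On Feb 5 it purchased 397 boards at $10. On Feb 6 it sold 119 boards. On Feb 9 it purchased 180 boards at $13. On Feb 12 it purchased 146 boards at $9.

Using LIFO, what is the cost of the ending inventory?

Ending inventory = $8,058

Feb 4, 166 sold [LIFO — newest first]: 102 @ $9 + 64 @ $8 = $1,430
Feb 6, 119 sold [LIFO — newest first]: 119 @ $10 = $1,190
Total COGS = $1,430 + $1,190 = $2,620
Ending inventory: 203 @ $8 + 278 @ $10 + 180 @ $13 + 146 @ $9 = $8,058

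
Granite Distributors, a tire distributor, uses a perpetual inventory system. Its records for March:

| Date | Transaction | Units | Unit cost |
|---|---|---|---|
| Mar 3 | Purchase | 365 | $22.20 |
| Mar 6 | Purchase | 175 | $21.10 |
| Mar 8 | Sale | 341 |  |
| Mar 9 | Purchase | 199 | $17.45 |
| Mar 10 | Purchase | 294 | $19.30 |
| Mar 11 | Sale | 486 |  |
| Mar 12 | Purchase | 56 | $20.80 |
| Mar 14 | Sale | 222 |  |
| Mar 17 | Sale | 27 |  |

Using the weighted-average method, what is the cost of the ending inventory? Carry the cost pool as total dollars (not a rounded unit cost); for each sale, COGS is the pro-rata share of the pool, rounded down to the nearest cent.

Ending inventory = $257.11

After Mar 3: 365 on hand, pool $8,103.00 (≈ $22.2000 each)
After Mar 6: 540 on hand, pool $11,795.50 (≈ $21.8435 each)
Mar 8, sell 341: 341/540 × $11,795.50 → $7,448.63
After Mar 9: 398 on hand, pool $7,819.42 (≈ $19.6468 each)
After Mar 10: 692 on hand, pool $13,493.62 (≈ $19.4995 each)
Mar 11, sell 486: 486/692 × $13,493.62 → $9,476.73
After Mar 12: 262 on hand, pool $5,181.69 (≈ $19.7774 each)
Mar 14, sell 222: 222/262 × $5,181.69 → $4,390.59
Mar 17, sell 27: 27/40 × $791.10 → $533.99
Total COGS = $7,448.63 + $9,476.73 + $4,390.59 + $533.99 = $21,849.94
Ending inventory (cost pool remaining) = $257.11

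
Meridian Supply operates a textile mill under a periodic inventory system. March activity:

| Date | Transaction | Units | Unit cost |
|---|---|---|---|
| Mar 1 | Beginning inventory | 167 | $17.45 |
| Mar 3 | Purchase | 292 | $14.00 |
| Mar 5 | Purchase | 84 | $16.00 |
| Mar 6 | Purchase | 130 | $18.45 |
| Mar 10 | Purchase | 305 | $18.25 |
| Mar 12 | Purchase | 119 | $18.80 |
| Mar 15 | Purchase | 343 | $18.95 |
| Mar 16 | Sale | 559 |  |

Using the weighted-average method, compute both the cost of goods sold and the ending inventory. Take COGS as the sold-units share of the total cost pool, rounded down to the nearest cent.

Mar 16, sell 559: 559/1440 × $25,047.95 → $9,723.47
Ending inventory (cost pool remaining) = $15,324.48

COGS = $9,723.47; ending inventory = $15,324.48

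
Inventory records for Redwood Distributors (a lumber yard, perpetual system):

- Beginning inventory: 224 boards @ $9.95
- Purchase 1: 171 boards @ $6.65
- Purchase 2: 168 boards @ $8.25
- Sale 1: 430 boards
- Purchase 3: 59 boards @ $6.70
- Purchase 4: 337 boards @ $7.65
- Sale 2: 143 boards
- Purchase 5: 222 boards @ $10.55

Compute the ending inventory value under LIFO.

Ending inventory = $5,544.85

Sale 1 (430) [LIFO — newest first]: 168 @ $8.25 + 171 @ $6.65 + 91 @ $9.95 = $3,428.60
Sale 2 (143) [LIFO — newest first]: 143 @ $7.65 = $1,093.95
Total COGS = $3,428.60 + $1,093.95 = $4,522.55
Ending inventory: 133 @ $9.95 + 59 @ $6.70 + 194 @ $7.65 + 222 @ $10.55 = $5,544.85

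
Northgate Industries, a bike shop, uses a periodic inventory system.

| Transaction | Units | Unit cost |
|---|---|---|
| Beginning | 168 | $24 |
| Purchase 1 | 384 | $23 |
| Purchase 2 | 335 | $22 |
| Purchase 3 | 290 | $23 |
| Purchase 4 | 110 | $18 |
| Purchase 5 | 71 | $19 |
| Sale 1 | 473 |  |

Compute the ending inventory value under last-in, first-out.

Sale 1 (473) [LIFO — newest first]: 71 @ $19 + 110 @ $18 + 290 @ $23 + 2 @ $22 = $10,043
Ending inventory: 168 @ $24 + 384 @ $23 + 333 @ $22 = $20,190
Check: goods available $30,233 = COGS $10,043 + ending $20,190

Ending inventory = $20,190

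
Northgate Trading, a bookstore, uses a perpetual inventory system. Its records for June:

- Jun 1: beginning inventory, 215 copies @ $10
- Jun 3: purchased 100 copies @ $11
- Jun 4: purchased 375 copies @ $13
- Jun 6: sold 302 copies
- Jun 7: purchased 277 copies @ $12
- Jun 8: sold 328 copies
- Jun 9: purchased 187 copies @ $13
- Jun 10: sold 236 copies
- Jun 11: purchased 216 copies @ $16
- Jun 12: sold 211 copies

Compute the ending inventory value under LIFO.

Ending inventory = $3,033

Jun 6, 302 sold [LIFO — newest first]: 302 @ $13 = $3,926
Jun 8, 328 sold [LIFO — newest first]: 277 @ $12 + 51 @ $13 = $3,987
Jun 10, 236 sold [LIFO — newest first]: 187 @ $13 + 22 @ $13 + 27 @ $11 = $3,014
Jun 12, 211 sold [LIFO — newest first]: 211 @ $16 = $3,376
Total COGS = $3,926 + $3,987 + $3,014 + $3,376 = $14,303
Ending inventory: 215 @ $10 + 73 @ $11 + 5 @ $16 = $3,033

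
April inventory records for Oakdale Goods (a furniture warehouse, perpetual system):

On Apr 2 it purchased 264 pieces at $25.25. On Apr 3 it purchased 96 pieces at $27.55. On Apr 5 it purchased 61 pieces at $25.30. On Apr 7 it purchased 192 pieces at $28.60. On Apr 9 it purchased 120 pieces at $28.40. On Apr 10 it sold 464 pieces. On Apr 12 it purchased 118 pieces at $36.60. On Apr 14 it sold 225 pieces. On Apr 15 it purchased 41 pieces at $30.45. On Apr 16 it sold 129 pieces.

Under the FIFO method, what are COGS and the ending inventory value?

COGS = $22,864.30; ending inventory = $2,456.25

Apr 10, 464 sold [FIFO — oldest first]: 264 @ $25.25 + 96 @ $27.55 + 61 @ $25.30 + 43 @ $28.60 = $12,083.90
Apr 14, 225 sold [FIFO — oldest first]: 149 @ $28.60 + 76 @ $28.40 = $6,419.80
Apr 16, 129 sold [FIFO — oldest first]: 44 @ $28.40 + 85 @ $36.60 = $4,360.60
Total COGS = $12,083.90 + $6,419.80 + $4,360.60 = $22,864.30
Ending inventory: 33 @ $36.60 + 41 @ $30.45 = $2,456.25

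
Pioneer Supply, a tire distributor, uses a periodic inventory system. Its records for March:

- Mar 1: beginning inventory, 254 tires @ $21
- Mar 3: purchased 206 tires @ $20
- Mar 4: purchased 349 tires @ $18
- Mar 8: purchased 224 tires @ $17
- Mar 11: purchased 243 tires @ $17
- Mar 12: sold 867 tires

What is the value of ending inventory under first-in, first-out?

Mar 12, 867 sold [FIFO — oldest first]: 254 @ $21 + 206 @ $20 + 349 @ $18 + 58 @ $17 = $16,722
Ending inventory: 166 @ $17 + 243 @ $17 = $6,953
Check: goods available $23,675 = COGS $16,722 + ending $6,953

Ending inventory = $6,953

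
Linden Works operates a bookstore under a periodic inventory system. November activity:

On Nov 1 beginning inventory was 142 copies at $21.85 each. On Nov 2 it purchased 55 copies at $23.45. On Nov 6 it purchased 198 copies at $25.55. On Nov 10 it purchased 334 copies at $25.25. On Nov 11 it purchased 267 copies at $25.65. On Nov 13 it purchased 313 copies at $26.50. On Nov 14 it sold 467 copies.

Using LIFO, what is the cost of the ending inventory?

Ending inventory = $20,783.30

Nov 14, 467 sold [LIFO — newest first]: 313 @ $26.50 + 154 @ $25.65 = $12,244.60
Ending inventory: 142 @ $21.85 + 55 @ $23.45 + 198 @ $25.55 + 334 @ $25.25 + 113 @ $25.65 = $20,783.30
Check: goods available $33,027.90 = COGS $12,244.60 + ending $20,783.30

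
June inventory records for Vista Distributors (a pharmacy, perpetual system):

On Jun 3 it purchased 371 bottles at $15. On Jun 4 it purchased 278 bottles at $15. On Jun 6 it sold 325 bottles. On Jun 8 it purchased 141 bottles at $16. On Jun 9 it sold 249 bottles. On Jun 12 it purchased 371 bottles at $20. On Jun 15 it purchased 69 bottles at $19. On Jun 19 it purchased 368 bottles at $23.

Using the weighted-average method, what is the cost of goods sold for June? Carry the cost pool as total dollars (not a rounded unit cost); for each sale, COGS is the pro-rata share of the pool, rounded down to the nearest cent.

After Jun 3: 371 on hand, pool $5,565.00 (≈ $15.0000 each)
After Jun 4: 649 on hand, pool $9,735.00 (≈ $15.0000 each)
Jun 6, sell 325: 325/649 × $9,735.00 → $4,875.00
After Jun 8: 465 on hand, pool $7,116.00 (≈ $15.3032 each)
Jun 9, sell 249: 249/465 × $7,116.00 → $3,810.50
After Jun 12: 587 on hand, pool $10,725.50 (≈ $18.2717 each)
After Jun 15: 656 on hand, pool $12,036.50 (≈ $18.3483 each)
After Jun 19: 1024 on hand, pool $20,500.50 (≈ $20.0200 each)
Total COGS = $4,875.00 + $3,810.50 = $8,685.50
Ending inventory (cost pool remaining) = $20,500.50

COGS = $8,685.50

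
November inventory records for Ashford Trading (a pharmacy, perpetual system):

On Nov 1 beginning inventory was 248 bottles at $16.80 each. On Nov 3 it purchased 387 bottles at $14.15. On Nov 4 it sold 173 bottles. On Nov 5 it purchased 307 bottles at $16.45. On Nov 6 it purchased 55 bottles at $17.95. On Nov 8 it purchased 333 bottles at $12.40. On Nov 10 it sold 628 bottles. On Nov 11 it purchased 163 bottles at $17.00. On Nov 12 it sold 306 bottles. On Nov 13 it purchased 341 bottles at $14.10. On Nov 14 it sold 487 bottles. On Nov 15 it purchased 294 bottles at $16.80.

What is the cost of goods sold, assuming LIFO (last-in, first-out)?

Nov 4, 173 sold [LIFO — newest first]: 173 @ $14.15 = $2,447.95
Nov 10, 628 sold [LIFO — newest first]: 333 @ $12.40 + 55 @ $17.95 + 240 @ $16.45 = $9,064.45
Nov 12, 306 sold [LIFO — newest first]: 163 @ $17.00 + 67 @ $16.45 + 76 @ $14.15 = $4,948.55
Nov 14, 487 sold [LIFO — newest first]: 341 @ $14.10 + 138 @ $14.15 + 8 @ $16.80 = $6,895.20
Total COGS = $2,447.95 + $9,064.45 + $4,948.55 + $6,895.20 = $23,356.15
Ending inventory: 240 @ $16.80 + 294 @ $16.80 = $8,971.20
Check: goods available $32,327.35 = COGS $23,356.15 + ending $8,971.20

COGS = $23,356.15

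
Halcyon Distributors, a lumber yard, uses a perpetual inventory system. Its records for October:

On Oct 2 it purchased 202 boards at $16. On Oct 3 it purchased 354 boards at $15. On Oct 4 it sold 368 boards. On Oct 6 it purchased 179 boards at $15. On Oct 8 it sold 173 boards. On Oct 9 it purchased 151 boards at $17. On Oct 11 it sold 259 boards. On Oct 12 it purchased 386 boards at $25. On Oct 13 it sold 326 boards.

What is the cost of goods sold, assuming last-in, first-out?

Oct 4, 368 sold [LIFO — newest first]: 354 @ $15 + 14 @ $16 = $5,534
Oct 8, 173 sold [LIFO — newest first]: 173 @ $15 = $2,595
Oct 11, 259 sold [LIFO — newest first]: 151 @ $17 + 6 @ $15 + 102 @ $16 = $4,289
Oct 13, 326 sold [LIFO — newest first]: 326 @ $25 = $8,150
Total COGS = $5,534 + $2,595 + $4,289 + $8,150 = $20,568
Ending inventory: 86 @ $16 + 60 @ $25 = $2,876

COGS = $20,568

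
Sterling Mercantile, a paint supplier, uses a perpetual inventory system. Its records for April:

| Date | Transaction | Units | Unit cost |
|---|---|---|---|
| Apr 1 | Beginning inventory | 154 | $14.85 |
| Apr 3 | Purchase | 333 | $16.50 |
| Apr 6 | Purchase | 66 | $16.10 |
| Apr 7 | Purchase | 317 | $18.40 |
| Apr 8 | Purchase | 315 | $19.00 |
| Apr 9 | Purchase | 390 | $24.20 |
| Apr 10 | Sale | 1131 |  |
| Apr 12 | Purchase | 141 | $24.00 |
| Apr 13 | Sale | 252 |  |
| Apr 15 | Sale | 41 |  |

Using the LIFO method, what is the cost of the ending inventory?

Ending inventory = $4,563.90

Apr 10, 1131 sold [LIFO — newest first]: 390 @ $24.20 + 315 @ $19.00 + 317 @ $18.40 + 66 @ $16.10 + 43 @ $16.50 = $23,027.90
Apr 13, 252 sold [LIFO — newest first]: 141 @ $24.00 + 111 @ $16.50 = $5,215.50
Apr 15, 41 sold [LIFO — newest first]: 41 @ $16.50 = $676.50
Total COGS = $23,027.90 + $5,215.50 + $676.50 = $28,919.90
Ending inventory: 154 @ $14.85 + 138 @ $16.50 = $4,563.90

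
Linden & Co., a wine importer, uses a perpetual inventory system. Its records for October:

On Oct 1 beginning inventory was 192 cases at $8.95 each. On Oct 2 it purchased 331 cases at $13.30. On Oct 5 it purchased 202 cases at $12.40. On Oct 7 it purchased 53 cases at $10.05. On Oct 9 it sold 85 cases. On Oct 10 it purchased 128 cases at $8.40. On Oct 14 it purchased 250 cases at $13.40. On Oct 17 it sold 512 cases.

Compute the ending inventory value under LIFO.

Ending inventory = $6,567.10

Oct 9, 85 sold [LIFO — newest first]: 53 @ $10.05 + 32 @ $12.40 = $929.45
Oct 17, 512 sold [LIFO — newest first]: 250 @ $13.40 + 128 @ $8.40 + 134 @ $12.40 = $6,086.80
Total COGS = $929.45 + $6,086.80 = $7,016.25
Ending inventory: 192 @ $8.95 + 331 @ $13.30 + 36 @ $12.40 = $6,567.10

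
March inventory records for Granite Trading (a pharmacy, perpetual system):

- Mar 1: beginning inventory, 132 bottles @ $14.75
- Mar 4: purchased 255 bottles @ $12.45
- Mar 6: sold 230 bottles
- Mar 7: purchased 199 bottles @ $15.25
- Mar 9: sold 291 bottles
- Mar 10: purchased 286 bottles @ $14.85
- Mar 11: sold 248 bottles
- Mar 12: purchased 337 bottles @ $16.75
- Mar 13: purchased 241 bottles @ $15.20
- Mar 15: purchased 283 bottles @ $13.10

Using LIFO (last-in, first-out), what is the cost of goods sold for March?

COGS = $10,880.55

Mar 6, 230 sold [LIFO — newest first]: 230 @ $12.45 = $2,863.50
Mar 9, 291 sold [LIFO — newest first]: 199 @ $15.25 + 25 @ $12.45 + 67 @ $14.75 = $4,334.25
Mar 11, 248 sold [LIFO — newest first]: 248 @ $14.85 = $3,682.80
Total COGS = $2,863.50 + $4,334.25 + $3,682.80 = $10,880.55
Ending inventory: 65 @ $14.75 + 38 @ $14.85 + 337 @ $16.75 + 241 @ $15.20 + 283 @ $13.10 = $14,538.30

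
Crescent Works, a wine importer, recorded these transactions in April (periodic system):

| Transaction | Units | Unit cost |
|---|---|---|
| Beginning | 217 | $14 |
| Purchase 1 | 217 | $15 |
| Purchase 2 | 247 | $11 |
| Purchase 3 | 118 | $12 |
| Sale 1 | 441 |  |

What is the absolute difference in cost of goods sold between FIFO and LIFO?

$1,097

FIFO COGS: 217 @ $14 + 217 @ $15 + 7 @ $11 = $6,370
LIFO COGS: 118 @ $12 + 247 @ $11 + 76 @ $15 = $5,273
Difference = |$6,370 − $5,273| = $1,097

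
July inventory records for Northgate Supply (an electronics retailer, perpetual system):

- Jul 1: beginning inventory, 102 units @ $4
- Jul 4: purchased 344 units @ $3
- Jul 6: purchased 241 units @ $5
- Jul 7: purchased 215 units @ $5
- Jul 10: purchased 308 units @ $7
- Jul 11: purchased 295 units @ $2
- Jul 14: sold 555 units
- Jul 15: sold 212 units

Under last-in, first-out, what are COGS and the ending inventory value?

Jul 14, 555 sold [LIFO — newest first]: 295 @ $2 + 260 @ $7 = $2,410
Jul 15, 212 sold [LIFO — newest first]: 48 @ $7 + 164 @ $5 = $1,156
Total COGS = $2,410 + $1,156 = $3,566
Ending inventory: 102 @ $4 + 344 @ $3 + 241 @ $5 + 51 @ $5 = $2,900

COGS = $3,566; ending inventory = $2,900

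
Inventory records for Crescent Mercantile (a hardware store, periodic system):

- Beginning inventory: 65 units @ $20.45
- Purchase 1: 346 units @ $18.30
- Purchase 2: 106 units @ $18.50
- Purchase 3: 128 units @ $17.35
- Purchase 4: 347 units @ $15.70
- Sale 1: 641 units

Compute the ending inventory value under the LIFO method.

Sale 1 (641) [LIFO — newest first]: 347 @ $15.70 + 128 @ $17.35 + 106 @ $18.50 + 60 @ $18.30 = $10,727.70
Ending inventory: 65 @ $20.45 + 286 @ $18.30 = $6,563.05

Ending inventory = $6,563.05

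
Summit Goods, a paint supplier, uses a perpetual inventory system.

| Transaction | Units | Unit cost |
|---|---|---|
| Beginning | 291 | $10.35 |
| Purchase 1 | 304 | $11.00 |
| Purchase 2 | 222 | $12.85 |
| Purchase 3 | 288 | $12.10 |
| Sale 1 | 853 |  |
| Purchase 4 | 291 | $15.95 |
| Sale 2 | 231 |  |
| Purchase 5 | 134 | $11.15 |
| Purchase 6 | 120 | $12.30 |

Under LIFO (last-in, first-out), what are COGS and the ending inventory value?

COGS = $13,769.60; ending inventory = $6,535.30

Sale 1 (853) [LIFO — newest first]: 288 @ $12.10 + 222 @ $12.85 + 304 @ $11.00 + 39 @ $10.35 = $10,085.15
Sale 2 (231) [LIFO — newest first]: 231 @ $15.95 = $3,684.45
Total COGS = $10,085.15 + $3,684.45 = $13,769.60
Ending inventory: 252 @ $10.35 + 60 @ $15.95 + 134 @ $11.15 + 120 @ $12.30 = $6,535.30
Check: goods available $20,304.90 = COGS $13,769.60 + ending $6,535.30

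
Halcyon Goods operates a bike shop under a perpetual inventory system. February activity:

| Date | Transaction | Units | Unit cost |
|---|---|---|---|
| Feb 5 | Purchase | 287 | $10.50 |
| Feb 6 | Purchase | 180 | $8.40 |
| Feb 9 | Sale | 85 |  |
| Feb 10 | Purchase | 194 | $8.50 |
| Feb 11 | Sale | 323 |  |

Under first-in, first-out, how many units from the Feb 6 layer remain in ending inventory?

59

Feb 9, 85 sold [FIFO — oldest first]: 85 @ $10.50 = $892.50
Feb 11, 323 sold [FIFO — oldest first]: 202 @ $10.50 + 121 @ $8.40 = $3,137.40
Total COGS = $892.50 + $3,137.40 = $4,029.90
Ending inventory: 59 @ $8.40 + 194 @ $8.50 = $2,144.60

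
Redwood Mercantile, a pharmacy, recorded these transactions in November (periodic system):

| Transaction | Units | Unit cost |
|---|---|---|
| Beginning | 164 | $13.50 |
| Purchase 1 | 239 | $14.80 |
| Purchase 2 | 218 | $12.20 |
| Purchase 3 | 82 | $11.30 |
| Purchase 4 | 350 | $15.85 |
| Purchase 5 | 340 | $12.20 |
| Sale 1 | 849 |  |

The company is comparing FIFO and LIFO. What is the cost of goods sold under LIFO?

COGS = $11,561.50

FIFO COGS: 164 @ $13.50 + 239 @ $14.80 + 218 @ $12.20 + 82 @ $11.30 + 146 @ $15.85 = $11,651.50
LIFO COGS: 340 @ $12.20 + 350 @ $15.85 + 82 @ $11.30 + 77 @ $12.20 = $11,561.50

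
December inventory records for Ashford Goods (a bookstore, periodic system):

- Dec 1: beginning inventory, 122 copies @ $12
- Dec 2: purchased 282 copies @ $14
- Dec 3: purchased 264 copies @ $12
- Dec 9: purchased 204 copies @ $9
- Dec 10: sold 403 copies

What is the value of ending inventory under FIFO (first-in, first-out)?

Dec 10, 403 sold [FIFO — oldest first]: 122 @ $12 + 281 @ $14 = $5,398
Ending inventory: 1 @ $14 + 264 @ $12 + 204 @ $9 = $5,018

Ending inventory = $5,018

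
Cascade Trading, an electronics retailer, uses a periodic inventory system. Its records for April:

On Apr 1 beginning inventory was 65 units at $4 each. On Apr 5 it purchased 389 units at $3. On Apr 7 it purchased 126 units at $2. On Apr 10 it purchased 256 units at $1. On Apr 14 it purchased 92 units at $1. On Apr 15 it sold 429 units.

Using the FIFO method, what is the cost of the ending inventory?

Ending inventory = $675

Apr 15, 429 sold [FIFO — oldest first]: 65 @ $4 + 364 @ $3 = $1,352
Ending inventory: 25 @ $3 + 126 @ $2 + 256 @ $1 + 92 @ $1 = $675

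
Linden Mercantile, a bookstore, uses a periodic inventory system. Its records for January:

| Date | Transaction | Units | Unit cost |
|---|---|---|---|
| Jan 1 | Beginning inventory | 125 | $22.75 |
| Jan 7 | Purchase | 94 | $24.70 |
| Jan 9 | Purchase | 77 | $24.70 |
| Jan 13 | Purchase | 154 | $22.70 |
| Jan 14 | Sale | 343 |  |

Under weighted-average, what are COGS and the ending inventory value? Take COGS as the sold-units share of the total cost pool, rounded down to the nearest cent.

COGS = $8,051.54; ending inventory = $2,511.71

Jan 14, sell 343: 343/450 × $10,563.25 → $8,051.54
Ending inventory (cost pool remaining) = $2,511.71
Check: goods available $10,563.25 = COGS $8,051.54 + ending $2,511.71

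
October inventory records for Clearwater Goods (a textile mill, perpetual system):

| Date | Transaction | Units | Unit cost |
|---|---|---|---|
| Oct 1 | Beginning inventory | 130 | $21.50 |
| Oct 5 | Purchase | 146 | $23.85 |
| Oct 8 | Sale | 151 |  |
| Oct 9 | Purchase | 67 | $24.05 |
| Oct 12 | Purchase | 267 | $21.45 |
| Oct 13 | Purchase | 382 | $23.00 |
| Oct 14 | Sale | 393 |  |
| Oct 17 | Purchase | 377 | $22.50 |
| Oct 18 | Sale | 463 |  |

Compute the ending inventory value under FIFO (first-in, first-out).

Ending inventory = $8,145.00

Oct 8, 151 sold [FIFO — oldest first]: 130 @ $21.50 + 21 @ $23.85 = $3,295.85
Oct 14, 393 sold [FIFO — oldest first]: 125 @ $23.85 + 67 @ $24.05 + 201 @ $21.45 = $8,904.05
Oct 18, 463 sold [FIFO — oldest first]: 66 @ $21.45 + 382 @ $23.00 + 15 @ $22.50 = $10,539.20
Total COGS = $3,295.85 + $8,904.05 + $10,539.20 = $22,739.10
Ending inventory: 362 @ $22.50 = $8,145.00
Check: goods available $30,884.10 = COGS $22,739.10 + ending $8,145.00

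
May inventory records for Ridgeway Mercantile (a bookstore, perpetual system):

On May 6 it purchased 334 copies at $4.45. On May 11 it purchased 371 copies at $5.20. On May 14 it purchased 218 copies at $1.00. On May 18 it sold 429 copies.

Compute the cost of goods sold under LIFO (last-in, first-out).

May 18, 429 sold [LIFO — newest first]: 218 @ $1.00 + 211 @ $5.20 = $1,315.20
Ending inventory: 334 @ $4.45 + 160 @ $5.20 = $2,318.30
Check: goods available $3,633.50 = COGS $1,315.20 + ending $2,318.30

COGS = $1,315.20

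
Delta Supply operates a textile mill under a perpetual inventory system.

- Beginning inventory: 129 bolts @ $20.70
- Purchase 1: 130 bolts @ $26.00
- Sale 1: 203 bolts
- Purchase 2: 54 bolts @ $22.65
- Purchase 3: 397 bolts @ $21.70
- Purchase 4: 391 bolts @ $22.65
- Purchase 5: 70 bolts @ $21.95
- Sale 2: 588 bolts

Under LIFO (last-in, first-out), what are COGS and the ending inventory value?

Sale 1 (203) [LIFO — newest first]: 130 @ $26.00 + 73 @ $20.70 = $4,891.10
Sale 2 (588) [LIFO — newest first]: 70 @ $21.95 + 391 @ $22.65 + 127 @ $21.70 = $13,148.55
Total COGS = $4,891.10 + $13,148.55 = $18,039.65
Ending inventory: 56 @ $20.70 + 54 @ $22.65 + 270 @ $21.70 = $8,241.30

COGS = $18,039.65; ending inventory = $8,241.30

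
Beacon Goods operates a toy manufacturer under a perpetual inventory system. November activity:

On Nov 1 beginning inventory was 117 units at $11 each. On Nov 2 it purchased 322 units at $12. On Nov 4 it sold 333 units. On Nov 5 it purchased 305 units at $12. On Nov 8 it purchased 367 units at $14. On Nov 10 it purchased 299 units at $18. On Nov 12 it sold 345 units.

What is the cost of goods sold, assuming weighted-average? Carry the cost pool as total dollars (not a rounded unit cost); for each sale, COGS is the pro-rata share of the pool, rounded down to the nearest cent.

After Nov 1: 117 on hand, pool $1,287.00 (≈ $11.0000 each)
After Nov 2: 439 on hand, pool $5,151.00 (≈ $11.7335 each)
Nov 4, sell 333: 333/439 × $5,151.00 → $3,907.25
After Nov 5: 411 on hand, pool $4,903.75 (≈ $11.9313 each)
After Nov 8: 778 on hand, pool $10,041.75 (≈ $12.9071 each)
After Nov 10: 1077 on hand, pool $15,423.75 (≈ $14.3210 each)
Nov 12, sell 345: 345/1077 × $15,423.75 → $4,940.75
Total COGS = $3,907.25 + $4,940.75 = $8,848.00
Ending inventory (cost pool remaining) = $10,483.00
Check: goods available $19,331.00 = COGS $8,848.00 + ending $10,483.00

COGS = $8,848.00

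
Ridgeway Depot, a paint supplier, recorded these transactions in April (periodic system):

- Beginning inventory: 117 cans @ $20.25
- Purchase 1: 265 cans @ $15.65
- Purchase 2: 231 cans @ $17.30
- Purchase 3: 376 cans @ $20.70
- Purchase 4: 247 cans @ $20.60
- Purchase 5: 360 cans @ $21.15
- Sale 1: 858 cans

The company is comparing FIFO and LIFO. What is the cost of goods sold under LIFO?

FIFO COGS: 117 @ $20.25 + 265 @ $15.65 + 231 @ $17.30 + 245 @ $20.70 = $15,584.30
LIFO COGS: 360 @ $21.15 + 247 @ $20.60 + 251 @ $20.70 = $17,897.90

COGS = $17,897.90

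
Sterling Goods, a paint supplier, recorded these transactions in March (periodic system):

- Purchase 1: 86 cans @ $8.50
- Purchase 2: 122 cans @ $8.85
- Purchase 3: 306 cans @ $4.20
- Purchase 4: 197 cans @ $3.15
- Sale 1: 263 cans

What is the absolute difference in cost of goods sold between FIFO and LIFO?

FIFO COGS: 86 @ $8.50 + 122 @ $8.85 + 55 @ $4.20 = $2,041.70
LIFO COGS: 197 @ $3.15 + 66 @ $4.20 = $897.75
Difference = |$2,041.70 − $897.75| = $1,143.95

$1,143.95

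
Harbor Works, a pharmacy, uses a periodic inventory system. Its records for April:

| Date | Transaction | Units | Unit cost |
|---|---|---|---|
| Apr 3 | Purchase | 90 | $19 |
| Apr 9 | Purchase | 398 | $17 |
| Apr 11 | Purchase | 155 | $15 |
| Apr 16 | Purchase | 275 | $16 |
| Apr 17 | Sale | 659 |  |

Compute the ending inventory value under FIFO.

Ending inventory = $4,144

Apr 17, 659 sold [FIFO — oldest first]: 90 @ $19 + 398 @ $17 + 155 @ $15 + 16 @ $16 = $11,057
Ending inventory: 259 @ $16 = $4,144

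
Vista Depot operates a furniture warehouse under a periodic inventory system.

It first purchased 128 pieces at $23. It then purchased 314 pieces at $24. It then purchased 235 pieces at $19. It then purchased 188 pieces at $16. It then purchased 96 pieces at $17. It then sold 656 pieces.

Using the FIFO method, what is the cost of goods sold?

COGS = $14,546

Sale 1 (656) [FIFO — oldest first]: 128 @ $23 + 314 @ $24 + 214 @ $19 = $14,546
Ending inventory: 21 @ $19 + 188 @ $16 + 96 @ $17 = $5,039
Check: goods available $19,585 = COGS $14,546 + ending $5,039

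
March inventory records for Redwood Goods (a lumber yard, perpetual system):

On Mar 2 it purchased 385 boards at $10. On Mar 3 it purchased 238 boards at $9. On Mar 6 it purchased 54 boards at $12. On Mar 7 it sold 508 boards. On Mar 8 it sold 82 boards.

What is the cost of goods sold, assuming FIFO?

COGS = $5,695

Mar 7, 508 sold [FIFO — oldest first]: 385 @ $10 + 123 @ $9 = $4,957
Mar 8, 82 sold [FIFO — oldest first]: 82 @ $9 = $738
Total COGS = $4,957 + $738 = $5,695
Ending inventory: 33 @ $9 + 54 @ $12 = $945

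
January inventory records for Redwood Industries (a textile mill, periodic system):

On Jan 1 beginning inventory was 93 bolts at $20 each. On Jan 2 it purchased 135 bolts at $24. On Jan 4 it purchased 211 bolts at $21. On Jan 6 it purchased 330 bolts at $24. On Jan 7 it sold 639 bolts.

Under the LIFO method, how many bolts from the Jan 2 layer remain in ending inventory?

37

Jan 7, 639 sold [LIFO — newest first]: 330 @ $24 + 211 @ $21 + 98 @ $24 = $14,703
Ending inventory: 93 @ $20 + 37 @ $24 = $2,748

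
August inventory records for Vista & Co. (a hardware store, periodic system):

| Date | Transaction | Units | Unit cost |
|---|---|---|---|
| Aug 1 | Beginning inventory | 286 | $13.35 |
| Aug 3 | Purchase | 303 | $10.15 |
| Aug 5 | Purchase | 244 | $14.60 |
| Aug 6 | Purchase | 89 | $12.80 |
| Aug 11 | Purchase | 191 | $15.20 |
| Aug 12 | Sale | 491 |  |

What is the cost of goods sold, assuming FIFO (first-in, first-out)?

COGS = $5,898.85

Aug 12, 491 sold [FIFO — oldest first]: 286 @ $13.35 + 205 @ $10.15 = $5,898.85
Ending inventory: 98 @ $10.15 + 244 @ $14.60 + 89 @ $12.80 + 191 @ $15.20 = $8,599.50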